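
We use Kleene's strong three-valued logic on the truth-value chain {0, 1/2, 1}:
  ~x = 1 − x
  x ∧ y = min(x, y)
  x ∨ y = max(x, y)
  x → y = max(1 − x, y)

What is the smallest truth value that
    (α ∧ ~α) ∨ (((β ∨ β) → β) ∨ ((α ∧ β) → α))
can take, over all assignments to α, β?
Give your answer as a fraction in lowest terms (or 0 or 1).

Take α = 1/2, β = 1/2:
~α = ~1/2 = 1/2
α ∧ ~α = 1/2 ∧ 1/2 = 1/2
β ∨ β = 1/2 ∨ 1/2 = 1/2
(β ∨ β) → β = 1/2 → 1/2 = 1/2
α ∧ β = 1/2 ∧ 1/2 = 1/2
(α ∧ β) → α = 1/2 → 1/2 = 1/2
((β ∨ β) → β) ∨ ((α ∧ β) → α) = 1/2 ∨ 1/2 = 1/2
(α ∧ ~α) ∨ (((β ∨ β) → β) ∨ ((α ∧ β) → α)) = 1/2 ∨ 1/2 = 1/2
No assignment yields a value below 1/2, so this is the minimum.

1/2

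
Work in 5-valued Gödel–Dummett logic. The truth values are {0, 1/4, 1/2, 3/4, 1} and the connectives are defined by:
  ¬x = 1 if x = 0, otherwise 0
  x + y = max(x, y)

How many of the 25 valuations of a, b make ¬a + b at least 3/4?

value 1: 9 assignments (counts)
value 3/4: 4 assignments (counts)
value 1/2: 4 assignments
value 1/4: 4 assignments
value 0: 4 assignments
So 13 of the 25 assignments meet the threshold.

13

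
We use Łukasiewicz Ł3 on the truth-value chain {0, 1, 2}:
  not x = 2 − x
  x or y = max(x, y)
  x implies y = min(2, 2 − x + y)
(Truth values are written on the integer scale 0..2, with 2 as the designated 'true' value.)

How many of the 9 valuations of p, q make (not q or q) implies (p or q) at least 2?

p = 0, q = 0 ↦ 0  <
p = 0, q = 1 ↦ 2  ≥
p = 0, q = 2 ↦ 2  ≥
p = 1, q = 0 ↦ 1  <
p = 1, q = 1 ↦ 2  ≥
p = 1, q = 2 ↦ 2  ≥
p = 2, q = 0 ↦ 2  ≥
p = 2, q = 1 ↦ 2  ≥
p = 2, q = 2 ↦ 2  ≥
So 7 of the 9 assignments meet the threshold.

7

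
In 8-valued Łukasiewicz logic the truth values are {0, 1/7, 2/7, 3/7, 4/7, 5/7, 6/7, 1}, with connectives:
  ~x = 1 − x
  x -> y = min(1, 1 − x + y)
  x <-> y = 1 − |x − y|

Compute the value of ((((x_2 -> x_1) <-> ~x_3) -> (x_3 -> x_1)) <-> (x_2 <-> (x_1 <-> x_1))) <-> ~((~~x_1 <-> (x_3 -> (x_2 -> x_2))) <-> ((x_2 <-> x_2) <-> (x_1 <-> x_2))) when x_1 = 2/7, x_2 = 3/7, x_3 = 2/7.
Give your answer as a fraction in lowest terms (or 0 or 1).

6/7

x_2 -> x_1 = 3/7 -> 2/7 = 6/7
~x_3 = ~2/7 = 5/7
(x_2 -> x_1) <-> ~x_3 = 6/7 <-> 5/7 = 6/7
x_3 -> x_1 = 2/7 -> 2/7 = 1
((x_2 -> x_1) <-> ~x_3) -> (x_3 -> x_1) = 6/7 -> 1 = 1
x_1 <-> x_1 = 2/7 <-> 2/7 = 1
x_2 <-> (x_1 <-> x_1) = 3/7 <-> 1 = 3/7
(((x_2 -> x_1) <-> ~x_3) -> (x_3 -> x_1)) <-> (x_2 <-> (x_1 <-> x_1)) = 1 <-> 3/7 = 3/7
~x_1 = ~2/7 = 5/7
~~x_1 = ~5/7 = 2/7
x_2 -> x_2 = 3/7 -> 3/7 = 1
x_3 -> (x_2 -> x_2) = 2/7 -> 1 = 1
~~x_1 <-> (x_3 -> (x_2 -> x_2)) = 2/7 <-> 1 = 2/7
x_2 <-> x_2 = 3/7 <-> 3/7 = 1
x_1 <-> x_2 = 2/7 <-> 3/7 = 6/7
(x_2 <-> x_2) <-> (x_1 <-> x_2) = 1 <-> 6/7 = 6/7
(~~x_1 <-> (x_3 -> (x_2 -> x_2))) <-> ((x_2 <-> x_2) <-> (x_1 <-> x_2)) = 2/7 <-> 6/7 = 3/7
~((~~x_1 <-> (x_3 -> (x_2 -> x_2))) <-> ((x_2 <-> x_2) <-> (x_1 <-> x_2))) = ~3/7 = 4/7
((((x_2 -> x_1) <-> ~x_3) -> (x_3 -> x_1)) <-> (x_2 <-> (x_1 <-> x_1))) <-> ~((~~x_1 <-> (x_3 -> (x_2 -> x_2))) <-> ((x_2 <-> x_2) <-> (x_1 <-> x_2))) = 3/7 <-> 4/7 = 6/7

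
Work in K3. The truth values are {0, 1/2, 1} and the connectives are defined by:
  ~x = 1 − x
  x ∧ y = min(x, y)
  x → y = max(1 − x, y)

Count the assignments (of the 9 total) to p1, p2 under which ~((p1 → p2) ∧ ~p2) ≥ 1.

4

p1 = 0, p2 = 0 ↦ 0  <
p1 = 0, p2 = 1/2 ↦ 1/2  <
p1 = 0, p2 = 1 ↦ 1  ≥
p1 = 1/2, p2 = 0 ↦ 1/2  <
p1 = 1/2, p2 = 1/2 ↦ 1/2  <
p1 = 1/2, p2 = 1 ↦ 1  ≥
p1 = 1, p2 = 0 ↦ 1  ≥
p1 = 1, p2 = 1/2 ↦ 1/2  <
p1 = 1, p2 = 1 ↦ 1  ≥
So 4 of the 9 assignments meet the threshold.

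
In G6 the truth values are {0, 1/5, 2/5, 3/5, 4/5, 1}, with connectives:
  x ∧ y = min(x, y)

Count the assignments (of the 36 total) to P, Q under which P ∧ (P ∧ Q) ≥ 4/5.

4

value 1: 1 assignment (counts)
value 4/5: 3 assignments (counts)
value 3/5: 5 assignments
value 2/5: 7 assignments
value 1/5: 9 assignments
value 0: 11 assignments
So 4 of the 36 assignments meet the threshold.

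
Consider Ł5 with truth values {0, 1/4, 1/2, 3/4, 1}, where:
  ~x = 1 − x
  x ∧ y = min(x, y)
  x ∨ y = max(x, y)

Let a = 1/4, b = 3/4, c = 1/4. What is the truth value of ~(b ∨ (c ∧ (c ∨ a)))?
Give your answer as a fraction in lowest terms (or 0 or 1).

1/4

c ∨ a = 1/4 ∨ 1/4 = 1/4
c ∧ (c ∨ a) = 1/4 ∧ 1/4 = 1/4
b ∨ (c ∧ (c ∨ a)) = 3/4 ∨ 1/4 = 3/4
~(b ∨ (c ∧ (c ∨ a))) = ~3/4 = 1/4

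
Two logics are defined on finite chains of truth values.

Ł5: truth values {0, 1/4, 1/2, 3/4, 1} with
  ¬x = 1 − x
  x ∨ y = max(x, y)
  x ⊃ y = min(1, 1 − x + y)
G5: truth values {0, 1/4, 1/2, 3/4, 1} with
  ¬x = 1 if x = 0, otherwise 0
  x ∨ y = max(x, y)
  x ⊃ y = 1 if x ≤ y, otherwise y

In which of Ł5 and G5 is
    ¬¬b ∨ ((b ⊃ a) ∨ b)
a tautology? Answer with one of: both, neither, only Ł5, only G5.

In Ł5: at a = 0, b = 1/4 the value is 3/4 — not a tautology.
In G5: every assignment gives 1 — tautology.

only G5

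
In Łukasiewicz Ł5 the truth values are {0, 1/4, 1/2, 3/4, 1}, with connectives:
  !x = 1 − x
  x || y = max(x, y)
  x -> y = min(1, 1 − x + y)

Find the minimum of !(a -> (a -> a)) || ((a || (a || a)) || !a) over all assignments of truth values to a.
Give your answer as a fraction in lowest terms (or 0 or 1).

Take a = 1/2:
a -> a = 1/2 -> 1/2 = 1
a -> (a -> a) = 1/2 -> 1 = 1
!(a -> (a -> a)) = !1 = 0
a || a = 1/2 || 1/2 = 1/2
a || (a || a) = 1/2 || 1/2 = 1/2
!a = !1/2 = 1/2
(a || (a || a)) || !a = 1/2 || 1/2 = 1/2
!(a -> (a -> a)) || ((a || (a || a)) || !a) = 0 || 1/2 = 1/2
No assignment yields a value below 1/2, so this is the minimum.

1/2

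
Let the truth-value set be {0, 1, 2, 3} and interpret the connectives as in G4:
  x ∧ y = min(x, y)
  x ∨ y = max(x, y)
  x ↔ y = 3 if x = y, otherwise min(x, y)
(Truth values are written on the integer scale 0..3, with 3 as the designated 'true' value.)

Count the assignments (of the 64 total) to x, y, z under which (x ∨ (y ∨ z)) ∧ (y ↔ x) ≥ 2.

value 3: 7 assignments (counts)
value 2: 13 assignments (counts)
value 1: 19 assignments
value 0: 25 assignments
So 20 of the 64 assignments meet the threshold.

20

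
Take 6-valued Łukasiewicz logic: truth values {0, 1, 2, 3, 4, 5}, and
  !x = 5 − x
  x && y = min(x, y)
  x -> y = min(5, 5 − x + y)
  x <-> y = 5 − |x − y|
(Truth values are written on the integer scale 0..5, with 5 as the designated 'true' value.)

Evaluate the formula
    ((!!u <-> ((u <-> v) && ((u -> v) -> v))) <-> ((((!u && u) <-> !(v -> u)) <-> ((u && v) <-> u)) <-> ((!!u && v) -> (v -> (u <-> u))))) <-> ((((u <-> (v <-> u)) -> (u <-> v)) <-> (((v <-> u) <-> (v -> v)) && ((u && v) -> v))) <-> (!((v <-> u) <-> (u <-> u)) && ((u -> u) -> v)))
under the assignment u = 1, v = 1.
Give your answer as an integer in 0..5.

1

!u = !1 = 4
!!u = !4 = 1
u <-> v = 1 <-> 1 = 5
u -> v = 1 -> 1 = 5
(u -> v) -> v = 5 -> 1 = 1
(u <-> v) && ((u -> v) -> v) = 5 && 1 = 1
!!u <-> ((u <-> v) && ((u -> v) -> v)) = 1 <-> 1 = 5
!u = !1 = 4
!u && u = 4 && 1 = 1
v -> u = 1 -> 1 = 5
!(v -> u) = !5 = 0
(!u && u) <-> !(v -> u) = 1 <-> 0 = 4
u && v = 1 && 1 = 1
(u && v) <-> u = 1 <-> 1 = 5
((!u && u) <-> !(v -> u)) <-> ((u && v) <-> u) = 4 <-> 5 = 4
!u = !1 = 4
!!u = !4 = 1
!!u && v = 1 && 1 = 1
u <-> u = 1 <-> 1 = 5
v -> (u <-> u) = 1 -> 5 = 5
(!!u && v) -> (v -> (u <-> u)) = 1 -> 5 = 5
(((!u && u) <-> !(v -> u)) <-> ((u && v) <-> u)) <-> ((!!u && v) -> (v -> (u <-> u))) = 4 <-> 5 = 4
(!!u <-> ((u <-> v) && ((u -> v) -> v))) <-> ((((!u && u) <-> !(v -> u)) <-> ((u && v) <-> u)) <-> ((!!u && v) -> (v -> (u <-> u)))) = 5 <-> 4 = 4
v <-> u = 1 <-> 1 = 5
u <-> (v <-> u) = 1 <-> 5 = 1
u <-> v = 1 <-> 1 = 5
(u <-> (v <-> u)) -> (u <-> v) = 1 -> 5 = 5
v <-> u = 1 <-> 1 = 5
v -> v = 1 -> 1 = 5
(v <-> u) <-> (v -> v) = 5 <-> 5 = 5
u && v = 1 && 1 = 1
(u && v) -> v = 1 -> 1 = 5
((v <-> u) <-> (v -> v)) && ((u && v) -> v) = 5 && 5 = 5
((u <-> (v <-> u)) -> (u <-> v)) <-> (((v <-> u) <-> (v -> v)) && ((u && v) -> v)) = 5 <-> 5 = 5
v <-> u = 1 <-> 1 = 5
u <-> u = 1 <-> 1 = 5
(v <-> u) <-> (u <-> u) = 5 <-> 5 = 5
!((v <-> u) <-> (u <-> u)) = !5 = 0
u -> u = 1 -> 1 = 5
(u -> u) -> v = 5 -> 1 = 1
!((v <-> u) <-> (u <-> u)) && ((u -> u) -> v) = 0 && 1 = 0
(((u <-> (v <-> u)) -> (u <-> v)) <-> (((v <-> u) <-> (v -> v)) && ((u && v) -> v))) <-> (!((v <-> u) <-> (u <-> u)) && ((u -> u) -> v)) = 5 <-> 0 = 0
((!!u <-> ((u <-> v) && ((u -> v) -> v))) <-> ((((!u && u) <-> !(v -> u)) <-> ((u && v) <-> u)) <-> ((!!u && v) -> (v -> (u <-> u))))) <-> ((((u <-> (v <-> u)) -> (u <-> v)) <-> (((v <-> u) <-> (v -> v)) && ((u && v) -> v))) <-> (!((v <-> u) <-> (u <-> u)) && ((u -> u) -> v))) = 4 <-> 0 = 1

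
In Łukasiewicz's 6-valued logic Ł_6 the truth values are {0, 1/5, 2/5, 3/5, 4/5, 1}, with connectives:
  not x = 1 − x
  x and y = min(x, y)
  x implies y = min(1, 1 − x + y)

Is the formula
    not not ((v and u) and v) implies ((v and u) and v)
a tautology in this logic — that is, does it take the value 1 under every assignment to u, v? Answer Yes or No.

At u = 1, v = 3/5, for instance:
v and u = 3/5 and 1 = 3/5
(v and u) and v = 3/5 and 3/5 = 3/5
not ((v and u) and v) = not 3/5 = 2/5
not not ((v and u) and v) = not 2/5 = 3/5
not not ((v and u) and v) implies ((v and u) and v) = 3/5 implies 3/5 = 1
and checking the remaining 35 assignments likewise gives ≥ 1 in every case.

Yes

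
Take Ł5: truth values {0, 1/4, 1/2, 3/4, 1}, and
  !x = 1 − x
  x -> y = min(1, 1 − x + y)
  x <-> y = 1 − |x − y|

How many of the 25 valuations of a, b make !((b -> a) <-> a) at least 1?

value 1: 1 assignment (counts)
value 3/4: 3 assignments
value 1/2: 5 assignments
value 1/4: 7 assignments
value 0: 9 assignments
So 1 of the 25 assignments meets the threshold.

1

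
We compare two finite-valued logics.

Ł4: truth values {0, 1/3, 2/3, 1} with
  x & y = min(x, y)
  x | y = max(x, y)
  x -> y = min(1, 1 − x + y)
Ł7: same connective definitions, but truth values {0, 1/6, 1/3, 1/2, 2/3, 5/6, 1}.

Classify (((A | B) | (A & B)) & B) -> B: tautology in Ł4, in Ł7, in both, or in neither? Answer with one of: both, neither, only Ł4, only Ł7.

both

In Ł4: every assignment gives 1 — tautology.
In Ł7: every assignment gives 1 — tautology.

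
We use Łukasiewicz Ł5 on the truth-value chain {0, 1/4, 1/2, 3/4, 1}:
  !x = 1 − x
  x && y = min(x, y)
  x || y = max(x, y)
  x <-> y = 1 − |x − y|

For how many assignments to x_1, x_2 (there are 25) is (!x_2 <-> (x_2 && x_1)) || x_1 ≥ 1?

9

value 1: 9 assignments (counts)
value 3/4: 8 assignments
value 1/2: 5 assignments
value 1/4: 2 assignments
value 0: 1 assignment
So 9 of the 25 assignments meet the threshold.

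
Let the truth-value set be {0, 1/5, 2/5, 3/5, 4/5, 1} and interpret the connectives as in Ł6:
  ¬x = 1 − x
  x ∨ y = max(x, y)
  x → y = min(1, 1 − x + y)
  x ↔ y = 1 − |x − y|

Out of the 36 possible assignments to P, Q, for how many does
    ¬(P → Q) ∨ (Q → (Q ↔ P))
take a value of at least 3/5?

32

value 1: 27 assignments (counts)
value 4/5: 3 assignments (counts)
value 3/5: 2 assignments (counts)
value 2/5: 2 assignments
value 1/5: 1 assignment
value 0: 1 assignment
So 32 of the 36 assignments meet the threshold.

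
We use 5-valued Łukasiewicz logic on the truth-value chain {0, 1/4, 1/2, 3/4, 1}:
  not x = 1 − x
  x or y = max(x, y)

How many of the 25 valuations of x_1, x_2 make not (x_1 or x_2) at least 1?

value 1: 1 assignment (counts)
value 3/4: 3 assignments
value 1/2: 5 assignments
value 1/4: 7 assignments
value 0: 9 assignments
So 1 of the 25 assignments meets the threshold.

1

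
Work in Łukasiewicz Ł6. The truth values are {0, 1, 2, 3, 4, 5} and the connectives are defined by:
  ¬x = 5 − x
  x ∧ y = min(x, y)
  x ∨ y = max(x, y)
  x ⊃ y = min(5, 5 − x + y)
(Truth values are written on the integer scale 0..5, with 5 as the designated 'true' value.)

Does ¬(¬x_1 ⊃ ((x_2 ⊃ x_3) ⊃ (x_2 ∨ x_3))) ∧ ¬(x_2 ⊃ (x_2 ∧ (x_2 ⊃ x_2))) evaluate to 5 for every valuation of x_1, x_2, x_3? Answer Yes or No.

No

Counterexample: take x_1 = 0, x_2 = 0, x_3 = 0.
¬x_1 = ¬0 = 5
x_2 ⊃ x_3 = 0 ⊃ 0 = 5
x_2 ∨ x_3 = 0 ∨ 0 = 0
(x_2 ⊃ x_3) ⊃ (x_2 ∨ x_3) = 5 ⊃ 0 = 0
¬x_1 ⊃ ((x_2 ⊃ x_3) ⊃ (x_2 ∨ x_3)) = 5 ⊃ 0 = 0
¬(¬x_1 ⊃ ((x_2 ⊃ x_3) ⊃ (x_2 ∨ x_3))) = ¬0 = 5
x_2 ⊃ x_2 = 0 ⊃ 0 = 5
x_2 ∧ (x_2 ⊃ x_2) = 0 ∧ 5 = 0
x_2 ⊃ (x_2 ∧ (x_2 ⊃ x_2)) = 0 ⊃ 0 = 5
¬(x_2 ⊃ (x_2 ∧ (x_2 ⊃ x_2))) = ¬5 = 0
¬(¬x_1 ⊃ ((x_2 ⊃ x_3) ⊃ (x_2 ∨ x_3))) ∧ ¬(x_2 ⊃ (x_2 ∧ (x_2 ⊃ x_2))) = 5 ∧ 0 = 0
This gives 0 ≠ 5.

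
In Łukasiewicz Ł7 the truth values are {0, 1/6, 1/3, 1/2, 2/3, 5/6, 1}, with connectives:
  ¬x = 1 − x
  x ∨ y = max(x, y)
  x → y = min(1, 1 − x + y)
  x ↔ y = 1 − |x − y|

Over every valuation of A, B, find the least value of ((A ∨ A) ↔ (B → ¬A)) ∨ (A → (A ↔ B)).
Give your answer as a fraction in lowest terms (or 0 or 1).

1/2

Take A = 1, B = 1/2:
A ∨ A = 1 ∨ 1 = 1
¬A = ¬1 = 0
B → ¬A = 1/2 → 0 = 1/2
(A ∨ A) ↔ (B → ¬A) = 1 ↔ 1/2 = 1/2
A ↔ B = 1 ↔ 1/2 = 1/2
A → (A ↔ B) = 1 → 1/2 = 1/2
((A ∨ A) ↔ (B → ¬A)) ∨ (A → (A ↔ B)) = 1/2 ∨ 1/2 = 1/2
No assignment yields a value below 1/2, so this is the minimum.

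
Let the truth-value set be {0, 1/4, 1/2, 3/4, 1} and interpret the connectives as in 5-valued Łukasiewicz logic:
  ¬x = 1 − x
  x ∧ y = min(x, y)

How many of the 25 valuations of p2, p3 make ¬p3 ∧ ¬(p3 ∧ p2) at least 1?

5

value 1: 5 assignments (counts)
value 3/4: 5 assignments
value 1/2: 5 assignments
value 1/4: 5 assignments
value 0: 5 assignments
So 5 of the 25 assignments meet the threshold.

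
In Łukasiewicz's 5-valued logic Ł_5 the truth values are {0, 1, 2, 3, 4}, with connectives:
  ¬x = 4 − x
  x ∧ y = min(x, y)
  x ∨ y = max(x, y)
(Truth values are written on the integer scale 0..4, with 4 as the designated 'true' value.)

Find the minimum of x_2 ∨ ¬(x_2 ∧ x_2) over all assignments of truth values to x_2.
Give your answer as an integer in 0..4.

2

Take x_2 = 2:
x_2 ∧ x_2 = 2 ∧ 2 = 2
¬(x_2 ∧ x_2) = ¬2 = 2
x_2 ∨ ¬(x_2 ∧ x_2) = 2 ∨ 2 = 2
No assignment yields a value below 2, so this is the minimum.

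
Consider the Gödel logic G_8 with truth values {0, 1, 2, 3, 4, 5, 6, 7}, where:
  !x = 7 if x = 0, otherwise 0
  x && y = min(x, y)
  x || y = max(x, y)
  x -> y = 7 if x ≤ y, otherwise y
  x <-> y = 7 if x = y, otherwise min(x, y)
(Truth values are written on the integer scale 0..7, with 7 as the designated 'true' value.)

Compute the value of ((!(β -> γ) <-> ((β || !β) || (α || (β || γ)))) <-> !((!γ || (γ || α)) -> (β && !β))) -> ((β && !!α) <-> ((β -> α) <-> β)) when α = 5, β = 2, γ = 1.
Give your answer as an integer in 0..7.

7

β -> γ = 2 -> 1 = 1
!(β -> γ) = !1 = 0
!β = !2 = 0
β || !β = 2 || 0 = 2
β || γ = 2 || 1 = 2
α || (β || γ) = 5 || 2 = 5
(β || !β) || (α || (β || γ)) = 2 || 5 = 5
!(β -> γ) <-> ((β || !β) || (α || (β || γ))) = 0 <-> 5 = 0
!γ = !1 = 0
γ || α = 1 || 5 = 5
!γ || (γ || α) = 0 || 5 = 5
!β = !2 = 0
β && !β = 2 && 0 = 0
(!γ || (γ || α)) -> (β && !β) = 5 -> 0 = 0
!((!γ || (γ || α)) -> (β && !β)) = !0 = 7
(!(β -> γ) <-> ((β || !β) || (α || (β || γ)))) <-> !((!γ || (γ || α)) -> (β && !β)) = 0 <-> 7 = 0
!α = !5 = 0
!!α = !0 = 7
β && !!α = 2 && 7 = 2
β -> α = 2 -> 5 = 7
(β -> α) <-> β = 7 <-> 2 = 2
(β && !!α) <-> ((β -> α) <-> β) = 2 <-> 2 = 7
((!(β -> γ) <-> ((β || !β) || (α || (β || γ)))) <-> !((!γ || (γ || α)) -> (β && !β))) -> ((β && !!α) <-> ((β -> α) <-> β)) = 0 -> 7 = 7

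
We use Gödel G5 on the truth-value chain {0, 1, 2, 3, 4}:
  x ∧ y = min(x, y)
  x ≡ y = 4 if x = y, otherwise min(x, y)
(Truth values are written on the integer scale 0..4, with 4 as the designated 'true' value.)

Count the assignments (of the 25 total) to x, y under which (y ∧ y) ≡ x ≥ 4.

5

value 4: 5 assignments (counts)
value 3: 2 assignments
value 2: 4 assignments
value 1: 6 assignments
value 0: 8 assignments
So 5 of the 25 assignments meet the threshold.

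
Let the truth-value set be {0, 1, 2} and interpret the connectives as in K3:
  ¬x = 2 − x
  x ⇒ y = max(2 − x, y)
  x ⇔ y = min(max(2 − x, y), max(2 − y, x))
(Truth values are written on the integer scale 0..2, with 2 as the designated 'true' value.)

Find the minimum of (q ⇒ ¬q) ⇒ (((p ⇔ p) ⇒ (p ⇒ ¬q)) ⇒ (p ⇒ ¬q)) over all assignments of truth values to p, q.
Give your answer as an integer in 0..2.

1

Take p = 1, q = 1:
¬q = ¬1 = 1
q ⇒ ¬q = 1 ⇒ 1 = 1
p ⇔ p = 1 ⇔ 1 = 1
¬q = ¬1 = 1
p ⇒ ¬q = 1 ⇒ 1 = 1
(p ⇔ p) ⇒ (p ⇒ ¬q) = 1 ⇒ 1 = 1
¬q = ¬1 = 1
p ⇒ ¬q = 1 ⇒ 1 = 1
((p ⇔ p) ⇒ (p ⇒ ¬q)) ⇒ (p ⇒ ¬q) = 1 ⇒ 1 = 1
(q ⇒ ¬q) ⇒ (((p ⇔ p) ⇒ (p ⇒ ¬q)) ⇒ (p ⇒ ¬q)) = 1 ⇒ 1 = 1
No assignment yields a value below 1, so this is the minimum.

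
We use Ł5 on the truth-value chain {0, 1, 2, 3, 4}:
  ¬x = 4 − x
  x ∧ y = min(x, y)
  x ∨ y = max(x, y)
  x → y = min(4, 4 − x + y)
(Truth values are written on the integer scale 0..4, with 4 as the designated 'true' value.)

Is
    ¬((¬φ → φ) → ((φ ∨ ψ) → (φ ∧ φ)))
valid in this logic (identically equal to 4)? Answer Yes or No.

No

Counterexample: take φ = 0, ψ = 0.
¬φ = ¬0 = 4
¬φ → φ = 4 → 0 = 0
φ ∨ ψ = 0 ∨ 0 = 0
φ ∧ φ = 0 ∧ 0 = 0
(φ ∨ ψ) → (φ ∧ φ) = 0 → 0 = 4
(¬φ → φ) → ((φ ∨ ψ) → (φ ∧ φ)) = 0 → 4 = 4
¬((¬φ → φ) → ((φ ∨ ψ) → (φ ∧ φ))) = ¬4 = 0
This gives 0 ≠ 4.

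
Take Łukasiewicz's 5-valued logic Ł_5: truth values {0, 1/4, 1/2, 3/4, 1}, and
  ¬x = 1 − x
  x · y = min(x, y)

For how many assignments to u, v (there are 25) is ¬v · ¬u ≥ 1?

value 1: 1 assignment (counts)
value 3/4: 3 assignments
value 1/2: 5 assignments
value 1/4: 7 assignments
value 0: 9 assignments
So 1 of the 25 assignments meets the threshold.

1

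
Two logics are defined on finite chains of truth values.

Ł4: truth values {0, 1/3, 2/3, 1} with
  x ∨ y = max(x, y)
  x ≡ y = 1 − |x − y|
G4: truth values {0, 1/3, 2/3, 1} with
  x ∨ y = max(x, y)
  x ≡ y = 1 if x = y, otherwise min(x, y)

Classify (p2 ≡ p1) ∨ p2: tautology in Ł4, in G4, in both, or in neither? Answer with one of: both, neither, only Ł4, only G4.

In Ł4: at p1 = 0, p2 = 1/3 the value is 2/3 — not a tautology.
In G4: at p1 = 0, p2 = 1/3 the value is 1/3 — not a tautology.

neither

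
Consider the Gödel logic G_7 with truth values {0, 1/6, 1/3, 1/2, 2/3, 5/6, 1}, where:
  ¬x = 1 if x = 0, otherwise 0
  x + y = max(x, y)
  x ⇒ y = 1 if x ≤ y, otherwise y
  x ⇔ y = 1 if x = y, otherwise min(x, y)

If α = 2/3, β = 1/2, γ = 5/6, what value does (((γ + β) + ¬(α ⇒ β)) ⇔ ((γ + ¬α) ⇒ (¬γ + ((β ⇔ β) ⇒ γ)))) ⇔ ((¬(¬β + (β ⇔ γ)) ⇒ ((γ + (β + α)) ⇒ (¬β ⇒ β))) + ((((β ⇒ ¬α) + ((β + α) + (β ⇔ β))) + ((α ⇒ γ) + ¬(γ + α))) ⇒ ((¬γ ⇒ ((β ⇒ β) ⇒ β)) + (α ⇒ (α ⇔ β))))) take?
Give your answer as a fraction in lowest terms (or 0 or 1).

5/6

γ + β = 5/6 + 1/2 = 5/6
α ⇒ β = 2/3 ⇒ 1/2 = 1/2
¬(α ⇒ β) = ¬1/2 = 0
(γ + β) + ¬(α ⇒ β) = 5/6 + 0 = 5/6
¬α = ¬2/3 = 0
γ + ¬α = 5/6 + 0 = 5/6
¬γ = ¬5/6 = 0
β ⇔ β = 1/2 ⇔ 1/2 = 1
(β ⇔ β) ⇒ γ = 1 ⇒ 5/6 = 5/6
¬γ + ((β ⇔ β) ⇒ γ) = 0 + 5/6 = 5/6
(γ + ¬α) ⇒ (¬γ + ((β ⇔ β) ⇒ γ)) = 5/6 ⇒ 5/6 = 1
((γ + β) + ¬(α ⇒ β)) ⇔ ((γ + ¬α) ⇒ (¬γ + ((β ⇔ β) ⇒ γ))) = 5/6 ⇔ 1 = 5/6
¬β = ¬1/2 = 0
β ⇔ γ = 1/2 ⇔ 5/6 = 1/2
¬β + (β ⇔ γ) = 0 + 1/2 = 1/2
¬(¬β + (β ⇔ γ)) = ¬1/2 = 0
β + α = 1/2 + 2/3 = 2/3
γ + (β + α) = 5/6 + 2/3 = 5/6
¬β = ¬1/2 = 0
¬β ⇒ β = 0 ⇒ 1/2 = 1
(γ + (β + α)) ⇒ (¬β ⇒ β) = 5/6 ⇒ 1 = 1
¬(¬β + (β ⇔ γ)) ⇒ ((γ + (β + α)) ⇒ (¬β ⇒ β)) = 0 ⇒ 1 = 1
¬α = ¬2/3 = 0
β ⇒ ¬α = 1/2 ⇒ 0 = 0
β + α = 1/2 + 2/3 = 2/3
β ⇔ β = 1/2 ⇔ 1/2 = 1
(β + α) + (β ⇔ β) = 2/3 + 1 = 1
(β ⇒ ¬α) + ((β + α) + (β ⇔ β)) = 0 + 1 = 1
α ⇒ γ = 2/3 ⇒ 5/6 = 1
γ + α = 5/6 + 2/3 = 5/6
¬(γ + α) = ¬5/6 = 0
(α ⇒ γ) + ¬(γ + α) = 1 + 0 = 1
((β ⇒ ¬α) + ((β + α) + (β ⇔ β))) + ((α ⇒ γ) + ¬(γ + α)) = 1 + 1 = 1
¬γ = ¬5/6 = 0
β ⇒ β = 1/2 ⇒ 1/2 = 1
(β ⇒ β) ⇒ β = 1 ⇒ 1/2 = 1/2
¬γ ⇒ ((β ⇒ β) ⇒ β) = 0 ⇒ 1/2 = 1
α ⇔ β = 2/3 ⇔ 1/2 = 1/2
α ⇒ (α ⇔ β) = 2/3 ⇒ 1/2 = 1/2
(¬γ ⇒ ((β ⇒ β) ⇒ β)) + (α ⇒ (α ⇔ β)) = 1 + 1/2 = 1
(((β ⇒ ¬α) + ((β + α) + (β ⇔ β))) + ((α ⇒ γ) + ¬(γ + α))) ⇒ ((¬γ ⇒ ((β ⇒ β) ⇒ β)) + (α ⇒ (α ⇔ β))) = 1 ⇒ 1 = 1
(¬(¬β + (β ⇔ γ)) ⇒ ((γ + (β + α)) ⇒ (¬β ⇒ β))) + ((((β ⇒ ¬α) + ((β + α) + (β ⇔ β))) + ((α ⇒ γ) + ¬(γ + α))) ⇒ ((¬γ ⇒ ((β ⇒ β) ⇒ β)) + (α ⇒ (α ⇔ β)))) = 1 + 1 = 1
(((γ + β) + ¬(α ⇒ β)) ⇔ ((γ + ¬α) ⇒ (¬γ + ((β ⇔ β) ⇒ γ)))) ⇔ ((¬(¬β + (β ⇔ γ)) ⇒ ((γ + (β + α)) ⇒ (¬β ⇒ β))) + ((((β ⇒ ¬α) + ((β + α) + (β ⇔ β))) + ((α ⇒ γ) + ¬(γ + α))) ⇒ ((¬γ ⇒ ((β ⇒ β) ⇒ β)) + (α ⇒ (α ⇔ β))))) = 5/6 ⇔ 1 = 5/6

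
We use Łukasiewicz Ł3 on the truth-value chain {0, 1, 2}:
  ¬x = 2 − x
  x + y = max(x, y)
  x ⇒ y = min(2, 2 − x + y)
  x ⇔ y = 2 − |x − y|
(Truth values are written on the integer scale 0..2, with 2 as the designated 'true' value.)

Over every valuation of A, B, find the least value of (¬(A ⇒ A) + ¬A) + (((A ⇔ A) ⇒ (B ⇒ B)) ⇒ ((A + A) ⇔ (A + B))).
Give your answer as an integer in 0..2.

Take A = 1, B = 2:
A ⇒ A = 1 ⇒ 1 = 2
¬(A ⇒ A) = ¬2 = 0
¬A = ¬1 = 1
¬(A ⇒ A) + ¬A = 0 + 1 = 1
A ⇔ A = 1 ⇔ 1 = 2
B ⇒ B = 2 ⇒ 2 = 2
(A ⇔ A) ⇒ (B ⇒ B) = 2 ⇒ 2 = 2
A + A = 1 + 1 = 1
A + B = 1 + 2 = 2
(A + A) ⇔ (A + B) = 1 ⇔ 2 = 1
((A ⇔ A) ⇒ (B ⇒ B)) ⇒ ((A + A) ⇔ (A + B)) = 2 ⇒ 1 = 1
(¬(A ⇒ A) + ¬A) + (((A ⇔ A) ⇒ (B ⇒ B)) ⇒ ((A + A) ⇔ (A + B))) = 1 + 1 = 1
No assignment yields a value below 1, so this is the minimum.

1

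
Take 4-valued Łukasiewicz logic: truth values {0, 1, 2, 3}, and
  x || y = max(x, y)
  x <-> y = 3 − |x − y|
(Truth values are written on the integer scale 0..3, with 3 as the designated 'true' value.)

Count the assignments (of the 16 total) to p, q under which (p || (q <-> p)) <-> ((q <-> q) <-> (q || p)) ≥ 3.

7

p = 0, q = 0 ↦ 0  <
p = 0, q = 1 ↦ 2  <
p = 0, q = 2 ↦ 2  <
p = 0, q = 3 ↦ 0  <
p = 1, q = 0 ↦ 2  <
p = 1, q = 1 ↦ 1  <
p = 1, q = 2 ↦ 3  ≥
p = 1, q = 3 ↦ 1  <
p = 2, q = 0 ↦ 3  ≥
p = 2, q = 1 ↦ 3  ≥
p = 2, q = 2 ↦ 2  <
p = 2, q = 3 ↦ 2  <
p = 3, q = 0 ↦ 3  ≥
p = 3, q = 1 ↦ 3  ≥
p = 3, q = 2 ↦ 3  ≥
p = 3, q = 3 ↦ 3  ≥
So 7 of the 16 assignments meet the threshold.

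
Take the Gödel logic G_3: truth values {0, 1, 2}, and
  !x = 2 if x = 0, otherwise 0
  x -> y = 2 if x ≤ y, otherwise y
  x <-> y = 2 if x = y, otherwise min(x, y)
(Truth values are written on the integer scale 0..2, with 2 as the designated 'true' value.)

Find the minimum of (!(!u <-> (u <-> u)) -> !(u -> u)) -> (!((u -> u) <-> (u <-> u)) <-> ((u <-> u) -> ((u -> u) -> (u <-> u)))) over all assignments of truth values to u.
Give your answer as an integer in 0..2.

0

Take u = 0:
!u = !0 = 2
u <-> u = 0 <-> 0 = 2
!u <-> (u <-> u) = 2 <-> 2 = 2
!(!u <-> (u <-> u)) = !2 = 0
u -> u = 0 -> 0 = 2
!(u -> u) = !2 = 0
!(!u <-> (u <-> u)) -> !(u -> u) = 0 -> 0 = 2
u -> u = 0 -> 0 = 2
u <-> u = 0 <-> 0 = 2
(u -> u) <-> (u <-> u) = 2 <-> 2 = 2
!((u -> u) <-> (u <-> u)) = !2 = 0
u <-> u = 0 <-> 0 = 2
u -> u = 0 -> 0 = 2
u <-> u = 0 <-> 0 = 2
(u -> u) -> (u <-> u) = 2 -> 2 = 2
(u <-> u) -> ((u -> u) -> (u <-> u)) = 2 -> 2 = 2
!((u -> u) <-> (u <-> u)) <-> ((u <-> u) -> ((u -> u) -> (u <-> u))) = 0 <-> 2 = 0
(!(!u <-> (u <-> u)) -> !(u -> u)) -> (!((u -> u) <-> (u <-> u)) <-> ((u <-> u) -> ((u -> u) -> (u <-> u)))) = 2 -> 0 = 0
No assignment yields a value below 0, so this is the minimum.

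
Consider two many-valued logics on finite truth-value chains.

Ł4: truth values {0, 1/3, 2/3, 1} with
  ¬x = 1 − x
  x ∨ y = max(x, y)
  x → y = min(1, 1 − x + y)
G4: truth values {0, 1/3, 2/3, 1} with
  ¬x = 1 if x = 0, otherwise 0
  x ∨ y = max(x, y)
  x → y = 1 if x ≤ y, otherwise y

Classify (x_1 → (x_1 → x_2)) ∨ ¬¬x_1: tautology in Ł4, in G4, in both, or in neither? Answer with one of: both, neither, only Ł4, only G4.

only G4

In Ł4: at x_1 = 2/3, x_2 = 0 the value is 2/3 — not a tautology.
In G4: every assignment gives 1 — tautology.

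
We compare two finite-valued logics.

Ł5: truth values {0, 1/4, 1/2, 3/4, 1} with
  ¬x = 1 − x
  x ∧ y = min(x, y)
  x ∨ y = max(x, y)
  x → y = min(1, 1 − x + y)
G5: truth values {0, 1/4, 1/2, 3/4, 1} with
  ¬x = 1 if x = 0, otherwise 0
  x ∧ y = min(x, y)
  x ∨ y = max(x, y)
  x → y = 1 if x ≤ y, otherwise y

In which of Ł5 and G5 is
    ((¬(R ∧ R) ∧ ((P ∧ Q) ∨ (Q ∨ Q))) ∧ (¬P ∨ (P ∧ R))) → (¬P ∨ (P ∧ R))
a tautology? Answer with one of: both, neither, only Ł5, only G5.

both

In Ł5: every assignment gives 1 — tautology.
In G5: every assignment gives 1 — tautology.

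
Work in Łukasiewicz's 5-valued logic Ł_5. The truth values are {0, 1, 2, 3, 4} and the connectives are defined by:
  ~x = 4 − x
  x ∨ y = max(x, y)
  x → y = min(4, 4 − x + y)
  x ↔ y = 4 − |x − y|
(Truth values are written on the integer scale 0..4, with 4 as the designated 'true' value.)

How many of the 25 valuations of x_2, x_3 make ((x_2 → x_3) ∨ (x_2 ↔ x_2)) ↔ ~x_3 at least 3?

10

value 4: 5 assignments (counts)
value 3: 5 assignments (counts)
value 2: 5 assignments
value 1: 5 assignments
value 0: 5 assignments
So 10 of the 25 assignments meet the threshold.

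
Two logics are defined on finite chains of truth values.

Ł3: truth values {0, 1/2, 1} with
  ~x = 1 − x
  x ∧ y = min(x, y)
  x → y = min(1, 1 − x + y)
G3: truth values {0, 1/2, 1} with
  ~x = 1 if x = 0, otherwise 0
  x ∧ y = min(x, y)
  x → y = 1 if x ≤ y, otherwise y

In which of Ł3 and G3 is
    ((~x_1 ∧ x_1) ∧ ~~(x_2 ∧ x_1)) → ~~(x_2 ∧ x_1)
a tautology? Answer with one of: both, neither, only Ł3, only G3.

both

In Ł3: every assignment gives 1 — tautology.
In G3: every assignment gives 1 — tautology.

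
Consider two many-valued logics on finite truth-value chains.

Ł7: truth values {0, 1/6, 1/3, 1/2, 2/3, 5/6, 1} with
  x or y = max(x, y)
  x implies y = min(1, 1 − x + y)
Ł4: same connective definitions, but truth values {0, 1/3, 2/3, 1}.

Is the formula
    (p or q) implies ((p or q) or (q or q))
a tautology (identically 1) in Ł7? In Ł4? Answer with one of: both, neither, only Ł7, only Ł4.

In Ł7: every assignment gives 1 — tautology.
In Ł4: every assignment gives 1 — tautology.

both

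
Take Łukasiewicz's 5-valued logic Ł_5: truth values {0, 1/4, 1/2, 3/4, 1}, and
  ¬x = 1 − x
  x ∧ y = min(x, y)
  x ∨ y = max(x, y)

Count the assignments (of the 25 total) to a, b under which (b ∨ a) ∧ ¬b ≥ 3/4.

4

value 1: 1 assignment (counts)
value 3/4: 3 assignments (counts)
value 1/2: 7 assignments
value 1/4: 8 assignments
value 0: 6 assignments
So 4 of the 25 assignments meet the threshold.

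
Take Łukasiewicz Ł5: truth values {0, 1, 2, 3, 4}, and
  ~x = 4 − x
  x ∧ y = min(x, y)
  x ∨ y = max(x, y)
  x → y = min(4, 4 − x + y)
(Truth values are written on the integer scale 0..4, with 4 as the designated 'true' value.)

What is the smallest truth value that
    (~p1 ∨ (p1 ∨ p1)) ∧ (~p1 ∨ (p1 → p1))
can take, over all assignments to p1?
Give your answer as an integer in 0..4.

2

Take p1 = 2:
~p1 = ~2 = 2
p1 ∨ p1 = 2 ∨ 2 = 2
~p1 ∨ (p1 ∨ p1) = 2 ∨ 2 = 2
~p1 = ~2 = 2
p1 → p1 = 2 → 2 = 4
~p1 ∨ (p1 → p1) = 2 ∨ 4 = 4
(~p1 ∨ (p1 ∨ p1)) ∧ (~p1 ∨ (p1 → p1)) = 2 ∧ 4 = 2
No assignment yields a value below 2, so this is the minimum.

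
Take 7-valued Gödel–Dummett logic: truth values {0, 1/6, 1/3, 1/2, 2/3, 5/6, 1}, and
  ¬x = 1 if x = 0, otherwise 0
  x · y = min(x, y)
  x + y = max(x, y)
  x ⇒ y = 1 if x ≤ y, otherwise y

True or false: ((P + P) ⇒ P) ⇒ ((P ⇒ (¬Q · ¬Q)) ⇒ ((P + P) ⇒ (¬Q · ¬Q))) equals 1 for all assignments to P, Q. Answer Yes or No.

Yes

At P = 1/6, Q = 5/6, for instance:
P + P = 1/6 + 1/6 = 1/6
(P + P) ⇒ P = 1/6 ⇒ 1/6 = 1
¬Q = ¬5/6 = 0
¬Q = ¬5/6 = 0
¬Q · ¬Q = 0 · 0 = 0
P ⇒ (¬Q · ¬Q) = 1/6 ⇒ 0 = 0
(P + P) ⇒ (¬Q · ¬Q) = 1/6 ⇒ 0 = 0
(P ⇒ (¬Q · ¬Q)) ⇒ ((P + P) ⇒ (¬Q · ¬Q)) = 0 ⇒ 0 = 1
((P + P) ⇒ P) ⇒ ((P ⇒ (¬Q · ¬Q)) ⇒ ((P + P) ⇒ (¬Q · ¬Q))) = 1 ⇒ 1 = 1
and checking the remaining 48 assignments likewise gives ≥ 1 in every case.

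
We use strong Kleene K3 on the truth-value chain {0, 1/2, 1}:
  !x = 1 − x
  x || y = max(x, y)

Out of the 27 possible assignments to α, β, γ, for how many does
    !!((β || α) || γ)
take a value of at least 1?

value 1: 19 assignments (counts)
value 1/2: 7 assignments
value 0: 1 assignment
So 19 of the 27 assignments meet the threshold.

19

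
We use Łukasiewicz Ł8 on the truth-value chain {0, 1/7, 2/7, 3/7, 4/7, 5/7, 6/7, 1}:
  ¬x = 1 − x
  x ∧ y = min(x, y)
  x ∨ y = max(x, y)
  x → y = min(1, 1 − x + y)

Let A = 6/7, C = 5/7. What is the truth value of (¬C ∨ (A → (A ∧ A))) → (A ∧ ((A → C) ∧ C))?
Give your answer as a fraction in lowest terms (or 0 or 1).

5/7

¬C = ¬5/7 = 2/7
A ∧ A = 6/7 ∧ 6/7 = 6/7
A → (A ∧ A) = 6/7 → 6/7 = 1
¬C ∨ (A → (A ∧ A)) = 2/7 ∨ 1 = 1
A → C = 6/7 → 5/7 = 6/7
(A → C) ∧ C = 6/7 ∧ 5/7 = 5/7
A ∧ ((A → C) ∧ C) = 6/7 ∧ 5/7 = 5/7
(¬C ∨ (A → (A ∧ A))) → (A ∧ ((A → C) ∧ C)) = 1 → 5/7 = 5/7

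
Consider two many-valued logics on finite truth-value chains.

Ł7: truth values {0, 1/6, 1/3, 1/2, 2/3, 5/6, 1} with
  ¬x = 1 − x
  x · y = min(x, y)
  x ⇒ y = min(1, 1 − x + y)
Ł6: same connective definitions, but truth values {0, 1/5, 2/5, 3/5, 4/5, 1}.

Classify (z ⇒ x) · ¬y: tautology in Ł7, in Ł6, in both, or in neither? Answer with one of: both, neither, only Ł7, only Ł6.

neither

In Ł7: at x = 0, y = 0, z = 1/6 the value is 5/6 — not a tautology.
In Ł6: at x = 0, y = 0, z = 1/5 the value is 4/5 — not a tautology.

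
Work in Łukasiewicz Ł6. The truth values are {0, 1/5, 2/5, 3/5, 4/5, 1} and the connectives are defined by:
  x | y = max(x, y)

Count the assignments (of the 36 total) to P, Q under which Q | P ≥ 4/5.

value 1: 11 assignments (counts)
value 4/5: 9 assignments (counts)
value 3/5: 7 assignments
value 2/5: 5 assignments
value 1/5: 3 assignments
value 0: 1 assignment
So 20 of the 36 assignments meet the threshold.

20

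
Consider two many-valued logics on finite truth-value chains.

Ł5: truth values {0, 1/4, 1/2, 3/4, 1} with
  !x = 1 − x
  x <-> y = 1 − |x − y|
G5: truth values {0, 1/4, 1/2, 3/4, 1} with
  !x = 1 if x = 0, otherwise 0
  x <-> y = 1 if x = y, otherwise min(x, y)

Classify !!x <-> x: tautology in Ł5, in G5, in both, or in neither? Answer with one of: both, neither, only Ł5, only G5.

only Ł5

In Ł5: every assignment gives 1 — tautology.
In G5: at x = 1/4 the value is 1/4 — not a tautology.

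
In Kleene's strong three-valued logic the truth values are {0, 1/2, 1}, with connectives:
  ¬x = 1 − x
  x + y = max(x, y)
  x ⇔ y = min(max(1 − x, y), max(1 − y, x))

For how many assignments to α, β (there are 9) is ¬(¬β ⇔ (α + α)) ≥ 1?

α = 0, β = 0 ↦ 1  ≥
α = 0, β = 1/2 ↦ 1/2  <
α = 0, β = 1 ↦ 0  <
α = 1/2, β = 0 ↦ 1/2  <
α = 1/2, β = 1/2 ↦ 1/2  <
α = 1/2, β = 1 ↦ 1/2  <
α = 1, β = 0 ↦ 0  <
α = 1, β = 1/2 ↦ 1/2  <
α = 1, β = 1 ↦ 1  ≥
So 2 of the 9 assignments meet the threshold.

2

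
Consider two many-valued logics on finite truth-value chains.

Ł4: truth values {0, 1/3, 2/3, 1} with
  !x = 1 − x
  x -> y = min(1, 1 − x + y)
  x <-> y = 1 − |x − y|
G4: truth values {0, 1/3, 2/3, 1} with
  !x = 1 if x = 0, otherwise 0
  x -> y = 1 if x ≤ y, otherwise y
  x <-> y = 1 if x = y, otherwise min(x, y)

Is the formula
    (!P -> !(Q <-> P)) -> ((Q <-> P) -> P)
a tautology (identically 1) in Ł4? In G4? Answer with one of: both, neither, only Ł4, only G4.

In Ł4: every assignment gives 1 — tautology.
In G4: at P = 1/3, Q = 1/3 the value is 1/3 — not a tautology.

only Ł4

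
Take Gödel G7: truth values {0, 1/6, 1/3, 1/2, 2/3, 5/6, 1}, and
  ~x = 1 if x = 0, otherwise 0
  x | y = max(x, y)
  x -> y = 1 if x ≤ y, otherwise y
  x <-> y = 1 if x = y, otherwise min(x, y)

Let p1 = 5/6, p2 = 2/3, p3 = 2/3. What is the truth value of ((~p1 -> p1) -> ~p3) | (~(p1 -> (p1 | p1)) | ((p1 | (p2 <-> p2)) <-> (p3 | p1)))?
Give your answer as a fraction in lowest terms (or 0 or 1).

~p1 = ~5/6 = 0
~p1 -> p1 = 0 -> 5/6 = 1
~p3 = ~2/3 = 0
(~p1 -> p1) -> ~p3 = 1 -> 0 = 0
p1 | p1 = 5/6 | 5/6 = 5/6
p1 -> (p1 | p1) = 5/6 -> 5/6 = 1
~(p1 -> (p1 | p1)) = ~1 = 0
p2 <-> p2 = 2/3 <-> 2/3 = 1
p1 | (p2 <-> p2) = 5/6 | 1 = 1
p3 | p1 = 2/3 | 5/6 = 5/6
(p1 | (p2 <-> p2)) <-> (p3 | p1) = 1 <-> 5/6 = 5/6
~(p1 -> (p1 | p1)) | ((p1 | (p2 <-> p2)) <-> (p3 | p1)) = 0 | 5/6 = 5/6
((~p1 -> p1) -> ~p3) | (~(p1 -> (p1 | p1)) | ((p1 | (p2 <-> p2)) <-> (p3 | p1))) = 0 | 5/6 = 5/6

5/6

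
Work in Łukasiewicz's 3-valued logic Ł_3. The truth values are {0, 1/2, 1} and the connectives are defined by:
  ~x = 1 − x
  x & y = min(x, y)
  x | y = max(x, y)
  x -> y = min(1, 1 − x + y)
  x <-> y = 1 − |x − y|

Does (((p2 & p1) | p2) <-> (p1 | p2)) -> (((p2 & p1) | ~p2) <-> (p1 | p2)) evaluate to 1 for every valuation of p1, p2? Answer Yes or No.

No

Counterexample: take p1 = 0, p2 = 0.
p2 & p1 = 0 & 0 = 0
(p2 & p1) | p2 = 0 | 0 = 0
p1 | p2 = 0 | 0 = 0
((p2 & p1) | p2) <-> (p1 | p2) = 0 <-> 0 = 1
p2 & p1 = 0 & 0 = 0
~p2 = ~0 = 1
(p2 & p1) | ~p2 = 0 | 1 = 1
p1 | p2 = 0 | 0 = 0
((p2 & p1) | ~p2) <-> (p1 | p2) = 1 <-> 0 = 0
(((p2 & p1) | p2) <-> (p1 | p2)) -> (((p2 & p1) | ~p2) <-> (p1 | p2)) = 1 -> 0 = 0
This gives 0 ≠ 1.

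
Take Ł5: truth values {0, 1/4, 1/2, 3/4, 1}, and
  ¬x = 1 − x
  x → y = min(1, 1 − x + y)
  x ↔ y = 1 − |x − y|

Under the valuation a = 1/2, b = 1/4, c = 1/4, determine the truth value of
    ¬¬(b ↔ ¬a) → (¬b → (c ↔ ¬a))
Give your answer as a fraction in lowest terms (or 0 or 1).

¬a = ¬1/2 = 1/2
b ↔ ¬a = 1/4 ↔ 1/2 = 3/4
¬(b ↔ ¬a) = ¬3/4 = 1/4
¬¬(b ↔ ¬a) = ¬1/4 = 3/4
¬b = ¬1/4 = 3/4
¬a = ¬1/2 = 1/2
c ↔ ¬a = 1/4 ↔ 1/2 = 3/4
¬b → (c ↔ ¬a) = 3/4 → 3/4 = 1
¬¬(b ↔ ¬a) → (¬b → (c ↔ ¬a)) = 3/4 → 1 = 1

1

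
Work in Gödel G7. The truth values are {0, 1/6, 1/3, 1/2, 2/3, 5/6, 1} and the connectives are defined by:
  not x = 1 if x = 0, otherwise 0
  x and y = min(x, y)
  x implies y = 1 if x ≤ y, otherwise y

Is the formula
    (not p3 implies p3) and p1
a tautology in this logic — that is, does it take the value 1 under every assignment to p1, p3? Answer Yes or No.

Counterexample: take p1 = 0, p3 = 0.
not p3 = not 0 = 1
not p3 implies p3 = 1 implies 0 = 0
(not p3 implies p3) and p1 = 0 and 0 = 0
This gives 0 ≠ 1.

No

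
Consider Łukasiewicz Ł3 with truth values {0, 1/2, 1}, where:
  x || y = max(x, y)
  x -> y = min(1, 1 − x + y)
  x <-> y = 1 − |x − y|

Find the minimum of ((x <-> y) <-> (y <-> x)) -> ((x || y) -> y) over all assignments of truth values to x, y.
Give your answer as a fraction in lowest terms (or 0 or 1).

Take x = 1, y = 0:
x <-> y = 1 <-> 0 = 0
y <-> x = 0 <-> 1 = 0
(x <-> y) <-> (y <-> x) = 0 <-> 0 = 1
x || y = 1 || 0 = 1
(x || y) -> y = 1 -> 0 = 0
((x <-> y) <-> (y <-> x)) -> ((x || y) -> y) = 1 -> 0 = 0
No assignment yields a value below 0, so this is the minimum.

0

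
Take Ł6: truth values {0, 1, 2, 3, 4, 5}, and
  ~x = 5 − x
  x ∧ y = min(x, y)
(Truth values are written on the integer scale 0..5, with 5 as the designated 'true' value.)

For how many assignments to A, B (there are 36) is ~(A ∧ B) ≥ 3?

value 5: 11 assignments (counts)
value 4: 9 assignments (counts)
value 3: 7 assignments (counts)
value 2: 5 assignments
value 1: 3 assignments
value 0: 1 assignment
So 27 of the 36 assignments meet the threshold.

27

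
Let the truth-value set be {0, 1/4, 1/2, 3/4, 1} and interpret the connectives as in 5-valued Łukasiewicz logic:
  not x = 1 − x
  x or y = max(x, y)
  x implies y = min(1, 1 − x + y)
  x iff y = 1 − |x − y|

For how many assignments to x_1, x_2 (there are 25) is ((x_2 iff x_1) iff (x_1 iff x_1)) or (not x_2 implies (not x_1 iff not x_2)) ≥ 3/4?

21

value 1: 19 assignments (counts)
value 3/4: 2 assignments (counts)
value 1/2: 2 assignments
value 1/4: 1 assignment
value 0: 1 assignment
So 21 of the 25 assignments meet the threshold.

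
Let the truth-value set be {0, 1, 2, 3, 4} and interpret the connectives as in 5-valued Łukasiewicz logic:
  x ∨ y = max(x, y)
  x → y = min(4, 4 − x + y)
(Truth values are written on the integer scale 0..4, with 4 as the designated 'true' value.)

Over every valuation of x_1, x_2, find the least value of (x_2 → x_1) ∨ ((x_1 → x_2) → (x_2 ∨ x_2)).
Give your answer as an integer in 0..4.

2

Take x_1 = 0, x_2 = 2:
x_2 → x_1 = 2 → 0 = 2
x_1 → x_2 = 0 → 2 = 4
x_2 ∨ x_2 = 2 ∨ 2 = 2
(x_1 → x_2) → (x_2 ∨ x_2) = 4 → 2 = 2
(x_2 → x_1) ∨ ((x_1 → x_2) → (x_2 ∨ x_2)) = 2 ∨ 2 = 2
No assignment yields a value below 2, so this is the minimum.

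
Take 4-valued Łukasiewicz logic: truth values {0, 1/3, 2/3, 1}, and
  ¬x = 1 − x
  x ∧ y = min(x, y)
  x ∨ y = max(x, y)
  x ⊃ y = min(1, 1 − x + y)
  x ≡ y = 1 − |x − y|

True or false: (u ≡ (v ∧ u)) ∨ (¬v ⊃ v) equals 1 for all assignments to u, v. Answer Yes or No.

No

Counterexample: take u = 1/3, v = 0.
v ∧ u = 0 ∧ 1/3 = 0
u ≡ (v ∧ u) = 1/3 ≡ 0 = 2/3
¬v = ¬0 = 1
¬v ⊃ v = 1 ⊃ 0 = 0
(u ≡ (v ∧ u)) ∨ (¬v ⊃ v) = 2/3 ∨ 0 = 2/3
This gives 2/3 ≠ 1.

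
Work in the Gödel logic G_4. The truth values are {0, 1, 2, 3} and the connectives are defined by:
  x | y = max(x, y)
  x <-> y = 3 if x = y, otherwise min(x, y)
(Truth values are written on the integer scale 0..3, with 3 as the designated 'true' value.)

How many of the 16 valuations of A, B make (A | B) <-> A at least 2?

A = 0, B = 0 ↦ 3  ≥
A = 0, B = 1 ↦ 0  <
A = 0, B = 2 ↦ 0  <
A = 0, B = 3 ↦ 0  <
A = 1, B = 0 ↦ 3  ≥
A = 1, B = 1 ↦ 3  ≥
A = 1, B = 2 ↦ 1  <
A = 1, B = 3 ↦ 1  <
A = 2, B = 0 ↦ 3  ≥
A = 2, B = 1 ↦ 3  ≥
A = 2, B = 2 ↦ 3  ≥
A = 2, B = 3 ↦ 2  ≥
A = 3, B = 0 ↦ 3  ≥
A = 3, B = 1 ↦ 3  ≥
A = 3, B = 2 ↦ 3  ≥
A = 3, B = 3 ↦ 3  ≥
So 11 of the 16 assignments meet the threshold.

11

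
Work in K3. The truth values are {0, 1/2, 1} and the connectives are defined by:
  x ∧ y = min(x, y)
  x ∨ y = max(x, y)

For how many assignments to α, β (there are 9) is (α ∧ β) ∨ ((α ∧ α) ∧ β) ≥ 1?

α = 0, β = 0 ↦ 0  <
α = 0, β = 1/2 ↦ 0  <
α = 0, β = 1 ↦ 0  <
α = 1/2, β = 0 ↦ 0  <
α = 1/2, β = 1/2 ↦ 1/2  <
α = 1/2, β = 1 ↦ 1/2  <
α = 1, β = 0 ↦ 0  <
α = 1, β = 1/2 ↦ 1/2  <
α = 1, β = 1 ↦ 1  ≥
So 1 of the 9 assignments meets the threshold.

1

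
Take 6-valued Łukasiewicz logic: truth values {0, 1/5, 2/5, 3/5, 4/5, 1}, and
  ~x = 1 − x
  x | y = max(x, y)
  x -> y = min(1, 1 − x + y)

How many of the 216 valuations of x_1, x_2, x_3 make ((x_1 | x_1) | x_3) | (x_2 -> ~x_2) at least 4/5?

value 1: 141 assignments (counts)
value 4/5: 43 assignments (counts)
value 3/5: 14 assignments
value 2/5: 14 assignments
value 1/5: 3 assignments
value 0: 1 assignment
So 184 of the 216 assignments meet the threshold.

184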